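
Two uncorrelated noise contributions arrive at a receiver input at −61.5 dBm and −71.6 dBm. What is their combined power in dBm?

Convert to linear, add, convert back:
P₁ = 7.08×10⁻¹⁰ W, P₂ = 6.92×10⁻¹¹ W
P_tot = 7.77×10⁻¹⁰ W → 10 log₁₀(P_tot / 10⁻³) = −61.1 dBm

−61.1 dBm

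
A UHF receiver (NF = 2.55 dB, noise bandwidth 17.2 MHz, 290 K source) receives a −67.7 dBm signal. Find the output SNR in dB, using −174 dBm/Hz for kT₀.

Noise floor: N = −174 + 10 log₁₀(B) + NF
10 log₁₀(1.72×10⁷) = 72.36 dB
N = −174 + 72.36 + 2.55 = −99.09 dBm
SNR = P_sig − N = −67.7 − (−99.09) = 31.39 dB → 31.4 dB

31.4 dB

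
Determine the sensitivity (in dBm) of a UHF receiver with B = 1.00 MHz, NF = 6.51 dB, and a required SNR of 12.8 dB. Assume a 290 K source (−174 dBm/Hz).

Sensitivity = −174 + 10 log₁₀(B) + NF + SNR_min
= −174 + 60 + 6.51 + 12.8
= −94.69 dBm → −94.7 dBm

−94.7 dBm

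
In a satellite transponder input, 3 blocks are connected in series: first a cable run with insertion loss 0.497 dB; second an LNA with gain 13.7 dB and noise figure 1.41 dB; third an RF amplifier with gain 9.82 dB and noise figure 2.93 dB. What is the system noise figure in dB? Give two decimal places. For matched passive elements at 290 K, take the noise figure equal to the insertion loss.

Convert to linear (a loss of L dB is a gain of −L dB): F_i = 10^(NF_i/10), G_i = 10^(G_i,dB/10)
  Stage 1: F_1 = 10^(0.497/10) = 1.121, G_1 = 10^(−0.497/10) = 0.8919
  Stage 2: F_2 = 10^(1.41/10) = 1.384, G_2 = 10^(13.7/10) = 23.44
  Stage 3: F_3 = 10^(2.93/10) = 1.963, G_3 = 10^(9.82/10) = 9.594
Friis cascade:
  F = 1.121 + (1.384 − 1)/0.8919 + (1.963 − 1)/20.91 = 1.597
NF = 10 log₁₀(1.597) = 2.03 dB

2.03 dB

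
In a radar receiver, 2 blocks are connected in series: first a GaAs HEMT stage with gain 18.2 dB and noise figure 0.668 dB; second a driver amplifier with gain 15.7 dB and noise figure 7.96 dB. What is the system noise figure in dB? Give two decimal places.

Convert to linear (a loss of L dB is a gain of −L dB): F_i = 10^(NF_i/10), G_i = 10^(G_i,dB/10)
  Stage 1: F_1 = 10^(0.668/10) = 1.166, G_1 = 10^(18.2/10) = 66.07
  Stage 2: F_2 = 10^(7.96/10) = 6.252, G_2 = 10^(15.7/10) = 37.15
Friis cascade:
  F = 1.166 + (6.252 − 1)/66.07 = 1.246
NF = 10 log₁₀(1.246) = 0.95 dB

0.95 dB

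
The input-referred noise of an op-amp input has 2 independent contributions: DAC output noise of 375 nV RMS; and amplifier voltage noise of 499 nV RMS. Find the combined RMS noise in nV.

624 nV

Uncorrelated sources add in power (mean-square): V_tot = √(ΣV_i²)
V_tot = √[(3.75×10⁻⁷)² + (4.99×10⁻⁷)²] = 6.24×10⁻⁷ V = 624 nV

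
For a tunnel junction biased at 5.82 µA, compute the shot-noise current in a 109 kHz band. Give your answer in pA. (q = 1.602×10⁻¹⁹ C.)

451 pA

I_n = √(2qI·B)
2qI·B = 2 × 1.602×10⁻¹⁹ × 5.82×10⁻⁶ × 1.09×10⁵ = 2.03×10⁻¹⁹ A²
I_n = √(2.03×10⁻¹⁹) = 4.51×10⁻¹⁰ A = 451 pA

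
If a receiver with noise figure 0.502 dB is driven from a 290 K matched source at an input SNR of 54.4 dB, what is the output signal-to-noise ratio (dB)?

53.898 dB

By definition F = SNR_in/SNR_out, so in dB: SNR_out = SNR_in − NF
SNR_out = 54.4 − 0.502 = 53.898 dB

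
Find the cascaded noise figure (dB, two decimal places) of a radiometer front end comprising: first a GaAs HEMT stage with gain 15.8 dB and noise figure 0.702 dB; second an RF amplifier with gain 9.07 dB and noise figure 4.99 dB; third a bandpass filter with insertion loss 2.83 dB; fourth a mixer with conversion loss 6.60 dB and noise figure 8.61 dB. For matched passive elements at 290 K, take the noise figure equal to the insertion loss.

Convert to linear (a loss of L dB is a gain of −L dB): F_i = 10^(NF_i/10), G_i = 10^(G_i,dB/10)
  Stage 1: F_1 = 10^(0.702/10) = 1.175, G_1 = 10^(15.8/10) = 38.02
  Stage 2: F_2 = 10^(4.99/10) = 3.155, G_2 = 10^(9.07/10) = 8.072
  Stage 3: F_3 = 10^(2.83/10) = 1.919, G_3 = 10^(−2.83/10) = 0.5212
  Stage 4: F_4 = 10^(8.61/10) = 7.261, G_4 = 10^(−6.60/10) = 0.2188
Friis cascade:
  F = 1.175 + (3.155 − 1)/38.02 + (1.919 − 1)/306.9 + (7.261 − 1)/160.0 = 1.274
NF = 10 log₁₀(1.274) = 1.05 dB

1.05 dB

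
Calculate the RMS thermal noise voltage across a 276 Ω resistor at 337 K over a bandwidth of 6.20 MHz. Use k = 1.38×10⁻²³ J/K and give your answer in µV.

V_n = √(4kTRB)
4kTRB = 4 × 1.38×10⁻²³ × 337 × 2.76×10² × 6.20×10⁶ = 3.18×10⁻¹¹ V²
V_n = √(3.18×10⁻¹¹) = 5.64×10⁻⁶ V = 5.64 µV

5.64 µV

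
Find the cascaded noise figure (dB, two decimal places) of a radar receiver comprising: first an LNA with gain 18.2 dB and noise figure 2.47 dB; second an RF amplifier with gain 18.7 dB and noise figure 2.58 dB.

Convert to linear (a loss of L dB is a gain of −L dB): F_i = 10^(NF_i/10), G_i = 10^(G_i,dB/10)
  Stage 1: F_1 = 10^(2.47/10) = 1.766, G_1 = 10^(18.2/10) = 66.07
  Stage 2: F_2 = 10^(2.58/10) = 1.811, G_2 = 10^(18.7/10) = 74.13
Friis cascade:
  F = 1.766 + (1.811 − 1)/66.07 = 1.778
NF = 10 log₁₀(1.778) = 2.50 dB

2.50 dB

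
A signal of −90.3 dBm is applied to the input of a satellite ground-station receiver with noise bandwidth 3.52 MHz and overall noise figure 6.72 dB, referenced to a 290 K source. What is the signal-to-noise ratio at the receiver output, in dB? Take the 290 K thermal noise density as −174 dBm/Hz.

Noise floor: N = −174 + 10 log₁₀(B) + NF
10 log₁₀(3.52×10⁶) = 65.47 dB
N = −174 + 65.47 + 6.72 = −101.81 dBm
SNR = P_sig − N = −90.3 − (−101.81) = 11.51 dB → 11.5 dB

11.5 dB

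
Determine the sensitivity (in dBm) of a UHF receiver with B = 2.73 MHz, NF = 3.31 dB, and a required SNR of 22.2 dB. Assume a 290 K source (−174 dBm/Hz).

Sensitivity = −174 + 10 log₁₀(B) + NF + SNR_min
= −174 + 64.36 + 3.31 + 22.2
= −84.13 dBm → −84.1 dBm

−84.1 dBm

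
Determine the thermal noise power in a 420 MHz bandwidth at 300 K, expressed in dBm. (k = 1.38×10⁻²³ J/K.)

P_n = kTB = 1.38×10⁻²³ × 300 × 4.20×10⁸ = 1.74×10⁻¹² W
In dBm: 10 log₁₀(1.74×10⁻¹² / 10⁻³) = −87.6 dBm

−87.6 dBm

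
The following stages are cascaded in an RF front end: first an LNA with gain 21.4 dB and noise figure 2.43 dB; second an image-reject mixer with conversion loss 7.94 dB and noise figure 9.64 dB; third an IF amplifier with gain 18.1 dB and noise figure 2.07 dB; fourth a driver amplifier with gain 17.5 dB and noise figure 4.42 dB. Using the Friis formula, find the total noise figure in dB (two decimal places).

2.64 dB

Convert to linear (a loss of L dB is a gain of −L dB): F_i = 10^(NF_i/10), G_i = 10^(G_i,dB/10)
  Stage 1: F_1 = 10^(2.43/10) = 1.750, G_1 = 10^(21.4/10) = 138.0
  Stage 2: F_2 = 10^(9.64/10) = 9.204, G_2 = 10^(−7.94/10) = 0.1607
  Stage 3: F_3 = 10^(2.07/10) = 1.611, G_3 = 10^(18.1/10) = 64.57
  Stage 4: F_4 = 10^(4.42/10) = 2.767, G_4 = 10^(17.5/10) = 56.23
Friis cascade:
  F = 1.750 + (9.204 − 1)/138.0 + (1.611 − 1)/22.18 + (2.767 − 1)/1432 = 1.838
NF = 10 log₁₀(1.838) = 2.64 dB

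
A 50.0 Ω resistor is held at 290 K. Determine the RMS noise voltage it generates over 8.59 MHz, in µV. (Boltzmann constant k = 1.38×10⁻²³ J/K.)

V_n = √(4kTRB)
4kTRB = 4 × 1.38×10⁻²³ × 290 × 5.00×10¹ × 8.59×10⁶ = 6.88×10⁻¹² V²
V_n = √(6.88×10⁻¹²) = 2.62×10⁻⁶ V = 2.62 µV

2.62 µV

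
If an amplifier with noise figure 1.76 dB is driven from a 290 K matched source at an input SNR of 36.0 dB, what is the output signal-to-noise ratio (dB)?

By definition F = SNR_in/SNR_out, so in dB: SNR_out = SNR_in − NF
SNR_out = 36.0 − 1.76 = 34.24 dB

34.24 dB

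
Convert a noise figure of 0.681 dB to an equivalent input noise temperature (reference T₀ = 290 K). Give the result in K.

F = 10^(0.681/10) = 1.16977
T_e = (F − 1)·T₀ = (1.16977 − 1) × 290 = 49.2 K

49.2 K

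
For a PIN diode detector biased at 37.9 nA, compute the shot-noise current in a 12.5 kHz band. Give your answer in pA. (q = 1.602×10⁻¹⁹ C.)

I_n = √(2qI·B)
2qI·B = 2 × 1.602×10⁻¹⁹ × 3.79×10⁻⁸ × 1.25×10⁴ = 1.52×10⁻²² A²
I_n = √(1.52×10⁻²²) = 1.23×10⁻¹¹ A = 12.3 pA

12.3 pA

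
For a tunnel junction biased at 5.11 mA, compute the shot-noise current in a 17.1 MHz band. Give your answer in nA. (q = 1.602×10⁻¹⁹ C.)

I_n = √(2qI·B)
2qI·B = 2 × 1.602×10⁻¹⁹ × 5.11×10⁻³ × 1.71×10⁷ = 2.80×10⁻¹⁴ A²
I_n = √(2.80×10⁻¹⁴) = 1.67×10⁻⁷ A = 167 nA

167 nA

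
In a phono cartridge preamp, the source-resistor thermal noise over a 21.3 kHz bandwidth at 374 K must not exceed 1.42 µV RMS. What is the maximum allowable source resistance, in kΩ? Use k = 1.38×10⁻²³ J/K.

4.59 kΩ

Johnson–Nyquist: V_n = √(4kTRB) ⇒ R = V_n² / (4kTB)
4kTB = 4 × 1.38×10⁻²³ × 374 × 2.13×10⁴ = 4.40×10⁻¹⁶
R = (1.42×10⁻⁶)² / 4.40×10⁻¹⁶ = 4.59×10³ Ω = 4.59 kΩ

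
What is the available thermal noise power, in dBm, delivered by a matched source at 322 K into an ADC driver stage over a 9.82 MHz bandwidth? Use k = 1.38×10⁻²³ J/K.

−103.6 dBm

P_n = kTB = 1.38×10⁻²³ × 322 × 9.82×10⁶ = 4.36×10⁻¹⁴ W
In dBm: 10 log₁₀(4.36×10⁻¹⁴ / 10⁻³) = −103.6 dBm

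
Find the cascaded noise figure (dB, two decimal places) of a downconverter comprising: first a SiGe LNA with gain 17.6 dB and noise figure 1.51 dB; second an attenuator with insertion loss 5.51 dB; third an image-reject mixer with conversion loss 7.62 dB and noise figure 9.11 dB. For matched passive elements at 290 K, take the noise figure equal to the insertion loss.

2.79 dB

Convert to linear (a loss of L dB is a gain of −L dB): F_i = 10^(NF_i/10), G_i = 10^(G_i,dB/10)
  Stage 1: F_1 = 10^(1.51/10) = 1.416, G_1 = 10^(17.6/10) = 57.54
  Stage 2: F_2 = 10^(5.51/10) = 3.556, G_2 = 10^(−5.51/10) = 0.2812
  Stage 3: F_3 = 10^(9.11/10) = 8.147, G_3 = 10^(−7.62/10) = 0.1730
Friis cascade:
  F = 1.416 + (3.556 − 1)/57.54 + (8.147 − 1)/16.18 = 1.902
NF = 10 log₁₀(1.902) = 2.79 dB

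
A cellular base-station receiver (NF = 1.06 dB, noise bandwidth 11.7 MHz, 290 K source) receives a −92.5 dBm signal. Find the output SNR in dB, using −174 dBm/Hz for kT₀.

9.8 dB

Noise floor: N = −174 + 10 log₁₀(B) + NF
10 log₁₀(1.17×10⁷) = 70.68 dB
N = −174 + 70.68 + 1.06 = −102.26 dBm
SNR = P_sig − N = −92.5 − (−102.26) = 9.76 dB → 9.8 dB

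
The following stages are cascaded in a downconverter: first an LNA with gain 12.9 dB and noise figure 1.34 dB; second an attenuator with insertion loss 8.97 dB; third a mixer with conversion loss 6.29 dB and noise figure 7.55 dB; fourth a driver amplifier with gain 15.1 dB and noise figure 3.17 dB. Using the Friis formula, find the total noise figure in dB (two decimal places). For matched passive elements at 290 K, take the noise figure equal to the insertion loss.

Convert to linear (a loss of L dB is a gain of −L dB): F_i = 10^(NF_i/10), G_i = 10^(G_i,dB/10)
  Stage 1: F_1 = 10^(1.34/10) = 1.361, G_1 = 10^(12.9/10) = 19.50
  Stage 2: F_2 = 10^(8.97/10) = 7.889, G_2 = 10^(−8.97/10) = 0.1268
  Stage 3: F_3 = 10^(7.55/10) = 5.689, G_3 = 10^(−6.29/10) = 0.2350
  Stage 4: F_4 = 10^(3.17/10) = 2.075, G_4 = 10^(15.1/10) = 32.36
Friis cascade:
  F = 1.361 + (7.889 − 1)/19.50 + (5.689 − 1)/2.472 + (2.075 − 1)/0.5808 = 5.462
NF = 10 log₁₀(5.462) = 7.37 dB

7.37 dB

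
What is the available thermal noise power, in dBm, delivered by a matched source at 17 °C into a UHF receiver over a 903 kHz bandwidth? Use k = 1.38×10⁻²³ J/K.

T = 17 °C + 273.15 = 290.15 K
P_n = kTB = 1.38×10⁻²³ × 290.15 × 9.03×10⁵ = 3.62×10⁻¹⁵ W
In dBm: 10 log₁₀(3.62×10⁻¹⁵ / 10⁻³) = −114.4 dBm

−114.4 dBm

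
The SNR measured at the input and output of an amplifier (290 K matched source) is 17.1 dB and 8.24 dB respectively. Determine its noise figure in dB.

NF (dB) = SNR_in(dB) − SNR_out(dB) when the source is at T₀
NF = 17.1 − 8.24 = 8.86 dB

8.86 dB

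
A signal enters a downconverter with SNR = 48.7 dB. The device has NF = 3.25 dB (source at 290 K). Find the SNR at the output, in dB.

By definition F = SNR_in/SNR_out, so in dB: SNR_out = SNR_in − NF
SNR_out = 48.7 − 3.25 = 45.45 dB

45.45 dB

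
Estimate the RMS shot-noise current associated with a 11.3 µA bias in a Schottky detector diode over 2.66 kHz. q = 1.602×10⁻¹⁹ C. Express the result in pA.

98.1 pA

I_n = √(2qI·B)
2qI·B = 2 × 1.602×10⁻¹⁹ × 1.13×10⁻⁵ × 2.66×10³ = 9.63×10⁻²¹ A²
I_n = √(9.63×10⁻²¹) = 9.81×10⁻¹¹ A = 98.1 pA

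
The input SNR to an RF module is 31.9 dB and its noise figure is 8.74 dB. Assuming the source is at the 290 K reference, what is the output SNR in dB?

23.16 dB

By definition F = SNR_in/SNR_out, so in dB: SNR_out = SNR_in − NF
SNR_out = 31.9 − 8.74 = 23.16 dB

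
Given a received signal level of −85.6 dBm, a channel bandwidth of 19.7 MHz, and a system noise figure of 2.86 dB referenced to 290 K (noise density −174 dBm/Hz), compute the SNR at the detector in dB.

Noise floor: N = −174 + 10 log₁₀(B) + NF
10 log₁₀(1.97×10⁷) = 72.94 dB
N = −174 + 72.94 + 2.86 = −98.20 dBm
SNR = P_sig − N = −85.6 − (−98.20) = 12.60 dB → 12.6 dB

12.6 dB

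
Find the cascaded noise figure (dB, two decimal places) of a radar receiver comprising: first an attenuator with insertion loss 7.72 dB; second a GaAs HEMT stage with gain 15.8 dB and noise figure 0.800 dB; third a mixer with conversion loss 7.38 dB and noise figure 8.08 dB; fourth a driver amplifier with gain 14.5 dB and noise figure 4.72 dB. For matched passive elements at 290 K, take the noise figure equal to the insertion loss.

Convert to linear (a loss of L dB is a gain of −L dB): F_i = 10^(NF_i/10), G_i = 10^(G_i,dB/10)
  Stage 1: F_1 = 10^(7.72/10) = 5.916, G_1 = 10^(−7.72/10) = 0.1690
  Stage 2: F_2 = 10^(0.800/10) = 1.202, G_2 = 10^(15.8/10) = 38.02
  Stage 3: F_3 = 10^(8.08/10) = 6.427, G_3 = 10^(−7.38/10) = 0.1828
  Stage 4: F_4 = 10^(4.72/10) = 2.965, G_4 = 10^(14.5/10) = 28.18
Friis cascade:
  F = 5.916 + (1.202 − 1)/0.1690 + (6.427 − 1)/6.427 + (2.965 − 1)/1.175 = 9.629
NF = 10 log₁₀(9.629) = 9.84 dB

9.84 dB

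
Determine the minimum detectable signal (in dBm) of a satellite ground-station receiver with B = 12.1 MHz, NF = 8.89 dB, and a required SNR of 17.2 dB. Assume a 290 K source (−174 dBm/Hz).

−77.1 dBm

Sensitivity = −174 + 10 log₁₀(B) + NF + SNR_min
= −174 + 70.83 + 8.89 + 17.2
= −77.08 dBm → −77.1 dBm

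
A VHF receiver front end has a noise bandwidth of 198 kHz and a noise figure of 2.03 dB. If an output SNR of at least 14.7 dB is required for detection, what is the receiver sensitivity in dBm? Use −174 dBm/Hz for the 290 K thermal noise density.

Sensitivity = −174 + 10 log₁₀(B) + NF + SNR_min
= −174 + 52.97 + 2.03 + 14.7
= −104.30 dBm → −104.3 dBm

−104.3 dBm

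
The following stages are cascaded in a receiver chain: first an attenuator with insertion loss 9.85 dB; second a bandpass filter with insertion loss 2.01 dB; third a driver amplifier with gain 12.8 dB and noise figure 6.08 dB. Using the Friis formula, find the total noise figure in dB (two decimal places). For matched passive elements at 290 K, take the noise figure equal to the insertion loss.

17.94 dB

Convert to linear (a loss of L dB is a gain of −L dB): F_i = 10^(NF_i/10), G_i = 10^(G_i,dB/10)
  Stage 1: F_1 = 10^(9.85/10) = 9.661, G_1 = 10^(−9.85/10) = 0.1035
  Stage 2: F_2 = 10^(2.01/10) = 1.589, G_2 = 10^(−2.01/10) = 0.6295
  Stage 3: F_3 = 10^(6.08/10) = 4.055, G_3 = 10^(12.8/10) = 19.05
Friis cascade:
  F = 9.661 + (1.589 − 1)/0.1035 + (4.055 − 1)/0.06516 = 62.23
NF = 10 log₁₀(62.23) = 17.94 dB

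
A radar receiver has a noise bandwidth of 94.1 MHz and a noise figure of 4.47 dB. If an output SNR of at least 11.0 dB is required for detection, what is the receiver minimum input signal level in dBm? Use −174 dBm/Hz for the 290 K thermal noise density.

Sensitivity = −174 + 10 log₁₀(B) + NF + SNR_min
= −174 + 79.74 + 4.47 + 11.0
= −78.79 dBm → −78.8 dBm

−78.8 dBm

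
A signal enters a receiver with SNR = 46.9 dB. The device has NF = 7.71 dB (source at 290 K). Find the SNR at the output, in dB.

39.19 dB

By definition F = SNR_in/SNR_out, so in dB: SNR_out = SNR_in − NF
SNR_out = 46.9 − 7.71 = 39.19 dB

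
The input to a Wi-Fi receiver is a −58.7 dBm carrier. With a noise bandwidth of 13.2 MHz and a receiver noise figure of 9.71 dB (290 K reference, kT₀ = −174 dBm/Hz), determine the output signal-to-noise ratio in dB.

34.4 dB

Noise floor: N = −174 + 10 log₁₀(B) + NF
10 log₁₀(1.32×10⁷) = 71.21 dB
N = −174 + 71.21 + 9.71 = −93.08 dBm
SNR = P_sig − N = −58.7 − (−93.08) = 34.38 dB → 34.4 dB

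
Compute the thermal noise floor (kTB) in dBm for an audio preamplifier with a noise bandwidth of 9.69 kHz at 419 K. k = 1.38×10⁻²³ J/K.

P_n = kTB = 1.38×10⁻²³ × 419 × 9.69×10³ = 5.60×10⁻¹⁷ W
In dBm: 10 log₁₀(5.60×10⁻¹⁷ / 10⁻³) = −132.5 dBm

−132.5 dBm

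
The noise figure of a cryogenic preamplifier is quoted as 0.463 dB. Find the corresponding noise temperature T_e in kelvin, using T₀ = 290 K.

32.6 K

F = 10^(0.463/10) = 1.1125
T_e = (F − 1)·T₀ = (1.1125 − 1) × 290 = 32.6 K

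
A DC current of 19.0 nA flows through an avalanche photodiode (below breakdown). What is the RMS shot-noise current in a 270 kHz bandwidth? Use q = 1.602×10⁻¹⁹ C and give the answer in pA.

40.5 pA

I_n = √(2qI·B)
2qI·B = 2 × 1.602×10⁻¹⁹ × 1.90×10⁻⁸ × 2.70×10⁵ = 1.64×10⁻²¹ A²
I_n = √(1.64×10⁻²¹) = 4.05×10⁻¹¹ A = 40.5 pA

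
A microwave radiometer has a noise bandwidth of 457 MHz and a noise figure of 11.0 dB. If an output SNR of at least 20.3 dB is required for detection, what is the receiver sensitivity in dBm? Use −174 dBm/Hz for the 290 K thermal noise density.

Sensitivity = −174 + 10 log₁₀(B) + NF + SNR_min
= −174 + 86.6 + 11.0 + 20.3
= −56.1 dBm → −56.1 dBm

−56.1 dBm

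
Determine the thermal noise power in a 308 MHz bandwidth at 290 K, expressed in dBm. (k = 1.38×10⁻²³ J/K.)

−89.1 dBm

P_n = kTB = 1.38×10⁻²³ × 290 × 3.08×10⁸ = 1.23×10⁻¹² W
In dBm: 10 log₁₀(1.23×10⁻¹² / 10⁻³) = −89.1 dBm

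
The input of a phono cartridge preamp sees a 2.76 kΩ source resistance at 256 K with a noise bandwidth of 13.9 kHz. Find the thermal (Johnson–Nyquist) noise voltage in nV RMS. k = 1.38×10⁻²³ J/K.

736 nV

V_n = √(4kTRB)
4kTRB = 4 × 1.38×10⁻²³ × 256 × 2.76×10³ × 1.39×10⁴ = 5.42×10⁻¹³ V²
V_n = √(5.42×10⁻¹³) = 7.36×10⁻⁷ V = 736 nV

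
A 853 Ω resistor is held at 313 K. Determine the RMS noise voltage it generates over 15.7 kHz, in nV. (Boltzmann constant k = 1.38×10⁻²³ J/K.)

481 nV

V_n = √(4kTRB)
4kTRB = 4 × 1.38×10⁻²³ × 313 × 8.53×10² × 1.57×10⁴ = 2.31×10⁻¹³ V²
V_n = √(2.31×10⁻¹³) = 4.81×10⁻⁷ V = 481 nV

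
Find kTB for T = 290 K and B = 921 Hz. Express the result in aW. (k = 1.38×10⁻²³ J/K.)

P_n = kTB = 1.38×10⁻²³ × 290 × 9.21×10² = 3.69×10⁻¹⁸ W = 3.69 aW

3.69 aW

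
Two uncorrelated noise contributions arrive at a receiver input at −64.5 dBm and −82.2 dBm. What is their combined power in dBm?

Convert to linear, add, convert back:
P₁ = 3.55×10⁻¹⁰ W, P₂ = 6.03×10⁻¹² W
P_tot = 3.61×10⁻¹⁰ W → 10 log₁₀(P_tot / 10⁻³) = −64.4 dBm

−64.4 dBm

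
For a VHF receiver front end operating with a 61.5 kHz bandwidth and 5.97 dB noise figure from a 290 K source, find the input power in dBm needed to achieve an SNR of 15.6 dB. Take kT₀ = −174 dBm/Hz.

Sensitivity = −174 + 10 log₁₀(B) + NF + SNR_min
= −174 + 47.89 + 5.97 + 15.6
= −104.54 dBm → −104.5 dBm

−104.5 dBm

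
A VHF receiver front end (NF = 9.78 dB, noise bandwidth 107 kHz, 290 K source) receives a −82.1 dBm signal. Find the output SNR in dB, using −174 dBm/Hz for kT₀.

Noise floor: N = −174 + 10 log₁₀(B) + NF
10 log₁₀(1.07×10⁵) = 50.29 dB
N = −174 + 50.29 + 9.78 = −113.93 dBm
SNR = P_sig − N = −82.1 − (−113.93) = 31.83 dB → 31.8 dB

31.8 dB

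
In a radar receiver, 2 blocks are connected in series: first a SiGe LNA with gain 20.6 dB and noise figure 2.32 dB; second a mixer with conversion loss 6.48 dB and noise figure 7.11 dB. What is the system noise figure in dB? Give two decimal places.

2.41 dB

Convert to linear (a loss of L dB is a gain of −L dB): F_i = 10^(NF_i/10), G_i = 10^(G_i,dB/10)
  Stage 1: F_1 = 10^(2.32/10) = 1.706, G_1 = 10^(20.6/10) = 114.8
  Stage 2: F_2 = 10^(7.11/10) = 5.140, G_2 = 10^(−6.48/10) = 0.2249
Friis cascade:
  F = 1.706 + (5.140 − 1)/114.8 = 1.742
NF = 10 log₁₀(1.742) = 2.41 dB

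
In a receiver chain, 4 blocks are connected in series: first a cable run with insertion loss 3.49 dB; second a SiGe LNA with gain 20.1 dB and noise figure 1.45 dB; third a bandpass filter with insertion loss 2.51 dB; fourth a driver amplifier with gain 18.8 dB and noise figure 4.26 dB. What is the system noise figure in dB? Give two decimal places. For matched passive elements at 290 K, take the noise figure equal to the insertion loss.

5.05 dB

Convert to linear (a loss of L dB is a gain of −L dB): F_i = 10^(NF_i/10), G_i = 10^(G_i,dB/10)
  Stage 1: F_1 = 10^(3.49/10) = 2.234, G_1 = 10^(−3.49/10) = 0.4477
  Stage 2: F_2 = 10^(1.45/10) = 1.396, G_2 = 10^(20.1/10) = 102.3
  Stage 3: F_3 = 10^(2.51/10) = 1.782, G_3 = 10^(−2.51/10) = 0.5610
  Stage 4: F_4 = 10^(4.26/10) = 2.667, G_4 = 10^(18.8/10) = 75.86
Friis cascade:
  F = 2.234 + (1.396 − 1)/0.4477 + (1.782 − 1)/45.81 + (2.667 − 1)/25.70 = 3.201
NF = 10 log₁₀(3.201) = 5.05 dB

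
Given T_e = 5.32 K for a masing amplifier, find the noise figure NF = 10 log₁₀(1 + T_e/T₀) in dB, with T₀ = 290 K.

0.079 dB

F = 1 + T_e/T₀ = 1 + 5.32/290 = 1.01834
NF = 10 log₁₀(1.01834) = 0.079 dB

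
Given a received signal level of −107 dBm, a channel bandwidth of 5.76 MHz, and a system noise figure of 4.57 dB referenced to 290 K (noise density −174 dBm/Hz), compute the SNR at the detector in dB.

Noise floor: N = −174 + 10 log₁₀(B) + NF
10 log₁₀(5.76×10⁶) = 67.6 dB
N = −174 + 67.6 + 4.57 = −101.83 dBm
SNR = P_sig − N = −107 − (−101.83) = −5.17 dB → −5.2 dB

−5.2 dB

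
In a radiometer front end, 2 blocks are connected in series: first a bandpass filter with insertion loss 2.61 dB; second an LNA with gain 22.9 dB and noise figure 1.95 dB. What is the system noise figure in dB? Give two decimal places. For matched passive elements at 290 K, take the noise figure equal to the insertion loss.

Convert to linear (a loss of L dB is a gain of −L dB): F_i = 10^(NF_i/10), G_i = 10^(G_i,dB/10)
  Stage 1: F_1 = 10^(2.61/10) = 1.824, G_1 = 10^(−2.61/10) = 0.5483
  Stage 2: F_2 = 10^(1.95/10) = 1.567, G_2 = 10^(22.9/10) = 195.0
Friis cascade:
  F = 1.824 + (1.567 − 1)/0.5483 = 2.858
NF = 10 log₁₀(2.858) = 4.56 dB

4.56 dB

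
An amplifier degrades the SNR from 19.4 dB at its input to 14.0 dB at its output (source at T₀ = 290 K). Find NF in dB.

5.4 dB

NF (dB) = SNR_in(dB) − SNR_out(dB) when the source is at T₀
NF = 19.4 − 14.0 = 5.4 dB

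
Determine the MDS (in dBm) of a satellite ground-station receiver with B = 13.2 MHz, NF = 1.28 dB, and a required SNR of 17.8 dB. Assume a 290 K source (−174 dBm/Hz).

Sensitivity = −174 + 10 log₁₀(B) + NF + SNR_min
= −174 + 71.21 + 1.28 + 17.8
= −83.71 dBm → −83.7 dBm

−83.7 dBm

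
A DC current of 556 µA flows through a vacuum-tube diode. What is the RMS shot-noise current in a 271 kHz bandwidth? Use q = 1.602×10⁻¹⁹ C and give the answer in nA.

6.95 nA

I_n = √(2qI·B)
2qI·B = 2 × 1.602×10⁻¹⁹ × 5.56×10⁻⁴ × 2.71×10⁵ = 4.83×10⁻¹⁷ A²
I_n = √(4.83×10⁻¹⁷) = 6.95×10⁻⁹ A = 6.95 nA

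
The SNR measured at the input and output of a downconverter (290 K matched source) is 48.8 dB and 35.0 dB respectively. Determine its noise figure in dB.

13.8 dB

NF (dB) = SNR_in(dB) − SNR_out(dB) when the source is at T₀
NF = 48.8 − 35.0 = 13.8 dB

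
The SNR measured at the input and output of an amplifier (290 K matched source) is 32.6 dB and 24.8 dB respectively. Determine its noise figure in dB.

7.8 dB

NF (dB) = SNR_in(dB) − SNR_out(dB) when the source is at T₀
NF = 32.6 − 24.8 = 7.8 dB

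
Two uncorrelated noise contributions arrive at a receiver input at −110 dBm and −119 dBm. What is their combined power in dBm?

−109.5 dBm

Convert to linear, add, convert back:
P₁ = 1.00×10⁻¹⁴ W, P₂ = 1.26×10⁻¹⁵ W
P_tot = 1.13×10⁻¹⁴ W → 10 log₁₀(P_tot / 10⁻³) = −109.5 dBm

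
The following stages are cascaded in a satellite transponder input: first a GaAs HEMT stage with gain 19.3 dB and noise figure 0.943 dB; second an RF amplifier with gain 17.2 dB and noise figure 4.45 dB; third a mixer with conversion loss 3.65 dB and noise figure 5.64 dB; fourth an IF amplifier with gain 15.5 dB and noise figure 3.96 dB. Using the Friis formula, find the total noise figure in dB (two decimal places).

1.02 dB

Convert to linear (a loss of L dB is a gain of −L dB): F_i = 10^(NF_i/10), G_i = 10^(G_i,dB/10)
  Stage 1: F_1 = 10^(0.943/10) = 1.243, G_1 = 10^(19.3/10) = 85.11
  Stage 2: F_2 = 10^(4.45/10) = 2.786, G_2 = 10^(17.2/10) = 52.48
  Stage 3: F_3 = 10^(5.64/10) = 3.664, G_3 = 10^(−3.65/10) = 0.4315
  Stage 4: F_4 = 10^(3.96/10) = 2.489, G_4 = 10^(15.5/10) = 35.48
Friis cascade:
  F = 1.243 + (2.786 − 1)/85.11 + (3.664 − 1)/4467 + (2.489 − 1)/1928 = 1.265
NF = 10 log₁₀(1.265) = 1.02 dB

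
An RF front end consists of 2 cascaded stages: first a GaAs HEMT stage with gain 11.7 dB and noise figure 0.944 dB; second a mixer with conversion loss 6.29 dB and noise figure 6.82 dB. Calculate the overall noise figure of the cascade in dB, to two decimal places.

1.76 dB

Convert to linear (a loss of L dB is a gain of −L dB): F_i = 10^(NF_i/10), G_i = 10^(G_i,dB/10)
  Stage 1: F_1 = 10^(0.944/10) = 1.243, G_1 = 10^(11.7/10) = 14.79
  Stage 2: F_2 = 10^(6.82/10) = 4.808, G_2 = 10^(−6.29/10) = 0.2350
Friis cascade:
  F = 1.243 + (4.808 − 1)/14.79 = 1.500
NF = 10 log₁₀(1.500) = 1.76 dB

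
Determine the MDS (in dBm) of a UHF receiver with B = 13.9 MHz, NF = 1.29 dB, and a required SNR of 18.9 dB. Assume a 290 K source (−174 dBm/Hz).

Sensitivity = −174 + 10 log₁₀(B) + NF + SNR_min
= −174 + 71.43 + 1.29 + 18.9
= −82.38 dBm → −82.4 dBm

−82.4 dBm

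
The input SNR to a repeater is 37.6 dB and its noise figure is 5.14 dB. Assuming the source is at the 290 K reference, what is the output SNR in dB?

By definition F = SNR_in/SNR_out, so in dB: SNR_out = SNR_in − NF
SNR_out = 37.6 − 5.14 = 32.46 dB

32.46 dB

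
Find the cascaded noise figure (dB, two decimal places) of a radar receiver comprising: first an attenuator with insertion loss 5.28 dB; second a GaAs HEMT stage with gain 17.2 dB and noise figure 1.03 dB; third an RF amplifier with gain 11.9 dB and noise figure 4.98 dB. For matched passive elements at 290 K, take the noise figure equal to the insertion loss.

6.45 dB

Convert to linear (a loss of L dB is a gain of −L dB): F_i = 10^(NF_i/10), G_i = 10^(G_i,dB/10)
  Stage 1: F_1 = 10^(5.28/10) = 3.373, G_1 = 10^(−5.28/10) = 0.2965
  Stage 2: F_2 = 10^(1.03/10) = 1.268, G_2 = 10^(17.2/10) = 52.48
  Stage 3: F_3 = 10^(4.98/10) = 3.148, G_3 = 10^(11.9/10) = 15.49
Friis cascade:
  F = 3.373 + (1.268 − 1)/0.2965 + (3.148 − 1)/15.56 = 4.414
NF = 10 log₁₀(4.414) = 6.45 dB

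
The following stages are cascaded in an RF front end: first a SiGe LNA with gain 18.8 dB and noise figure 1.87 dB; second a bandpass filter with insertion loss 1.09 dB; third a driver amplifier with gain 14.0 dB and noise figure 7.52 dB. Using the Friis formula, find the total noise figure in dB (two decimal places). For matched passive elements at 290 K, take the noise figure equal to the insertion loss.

2.10 dB

Convert to linear (a loss of L dB is a gain of −L dB): F_i = 10^(NF_i/10), G_i = 10^(G_i,dB/10)
  Stage 1: F_1 = 10^(1.87/10) = 1.538, G_1 = 10^(18.8/10) = 75.86
  Stage 2: F_2 = 10^(1.09/10) = 1.285, G_2 = 10^(−1.09/10) = 0.7780
  Stage 3: F_3 = 10^(7.52/10) = 5.649, G_3 = 10^(14.0/10) = 25.12
Friis cascade:
  F = 1.538 + (1.285 − 1)/75.86 + (5.649 − 1)/59.02 = 1.621
NF = 10 log₁₀(1.621) = 2.10 dB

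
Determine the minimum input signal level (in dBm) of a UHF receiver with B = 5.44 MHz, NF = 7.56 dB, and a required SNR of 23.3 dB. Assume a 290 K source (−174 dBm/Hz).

Sensitivity = −174 + 10 log₁₀(B) + NF + SNR_min
= −174 + 67.36 + 7.56 + 23.3
= −75.78 dBm → −75.8 dBm

−75.8 dBm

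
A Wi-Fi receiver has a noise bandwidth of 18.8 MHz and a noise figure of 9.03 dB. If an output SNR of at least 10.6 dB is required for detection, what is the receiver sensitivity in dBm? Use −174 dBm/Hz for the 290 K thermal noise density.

−81.6 dBm

Sensitivity = −174 + 10 log₁₀(B) + NF + SNR_min
= −174 + 72.74 + 9.03 + 10.6
= −81.63 dBm → −81.6 dBm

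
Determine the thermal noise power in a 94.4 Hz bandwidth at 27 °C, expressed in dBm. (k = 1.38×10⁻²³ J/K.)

T = 27 °C + 273.15 = 300.15 K
P_n = kTB = 1.38×10⁻²³ × 300.15 × 9.44×10¹ = 3.91×10⁻¹⁹ W
In dBm: 10 log₁₀(3.91×10⁻¹⁹ / 10⁻³) = −154.1 dBm

−154.1 dBm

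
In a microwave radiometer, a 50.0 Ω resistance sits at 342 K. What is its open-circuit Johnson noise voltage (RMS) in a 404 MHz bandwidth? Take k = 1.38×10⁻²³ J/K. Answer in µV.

V_n = √(4kTRB)
4kTRB = 4 × 1.38×10⁻²³ × 342 × 5.00×10¹ × 4.04×10⁸ = 3.81×10⁻¹⁰ V²
V_n = √(3.81×10⁻¹⁰) = 1.95×10⁻⁵ V = 19.5 µV

19.5 µV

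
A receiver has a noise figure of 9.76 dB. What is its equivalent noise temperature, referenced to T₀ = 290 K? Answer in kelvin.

F = 10^(9.76/10) = 9.46237
T_e = (F − 1)·T₀ = (9.46237 − 1) × 290 = 2454 K

2454 K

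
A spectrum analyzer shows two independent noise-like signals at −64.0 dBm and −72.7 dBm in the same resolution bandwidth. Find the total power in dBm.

−63.5 dBm

Convert to linear, add, convert back:
P₁ = 3.98×10⁻¹⁰ W, P₂ = 5.37×10⁻¹¹ W
P_tot = 4.52×10⁻¹⁰ W → 10 log₁₀(P_tot / 10⁻³) = −63.5 dBm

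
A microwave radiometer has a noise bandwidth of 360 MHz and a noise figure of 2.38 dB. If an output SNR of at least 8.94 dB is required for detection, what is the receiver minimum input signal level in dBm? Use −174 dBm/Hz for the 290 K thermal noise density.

−77.1 dBm

Sensitivity = −174 + 10 log₁₀(B) + NF + SNR_min
= −174 + 85.56 + 2.38 + 8.94
= −77.12 dBm → −77.1 dBm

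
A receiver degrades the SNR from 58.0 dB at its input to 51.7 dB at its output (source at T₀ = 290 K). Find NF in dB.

6.3 dB

NF (dB) = SNR_in(dB) − SNR_out(dB) when the source is at T₀
NF = 58.0 − 51.7 = 6.3 dB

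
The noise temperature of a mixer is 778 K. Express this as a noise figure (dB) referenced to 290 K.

F = 1 + T_e/T₀ = 1 + 778/290 = 3.68276
NF = 10 log₁₀(3.68276) = 5.66 dB

5.66 dB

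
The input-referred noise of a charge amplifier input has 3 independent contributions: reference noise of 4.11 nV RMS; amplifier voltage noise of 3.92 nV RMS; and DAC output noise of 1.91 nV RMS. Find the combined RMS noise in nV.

5.99 nV

Uncorrelated sources add in power (mean-square): V_tot = √(ΣV_i²)
V_tot = √[(4.11×10⁻⁹)² + (3.92×10⁻⁹)² + (1.91×10⁻⁹)²] = 5.99×10⁻⁹ V = 5.99 nV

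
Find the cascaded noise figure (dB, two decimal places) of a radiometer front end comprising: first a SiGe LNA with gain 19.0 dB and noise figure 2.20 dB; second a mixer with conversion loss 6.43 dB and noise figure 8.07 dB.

2.37 dB

Convert to linear (a loss of L dB is a gain of −L dB): F_i = 10^(NF_i/10), G_i = 10^(G_i,dB/10)
  Stage 1: F_1 = 10^(2.20/10) = 1.660, G_1 = 10^(19.0/10) = 79.43
  Stage 2: F_2 = 10^(8.07/10) = 6.412, G_2 = 10^(−6.43/10) = 0.2275
Friis cascade:
  F = 1.660 + (6.412 − 1)/79.43 = 1.728
NF = 10 log₁₀(1.728) = 2.37 dB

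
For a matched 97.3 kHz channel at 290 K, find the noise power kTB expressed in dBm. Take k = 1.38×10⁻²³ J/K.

−124.1 dBm

P_n = kTB = 1.38×10⁻²³ × 290 × 9.73×10⁴ = 3.89×10⁻¹⁶ W
In dBm: 10 log₁₀(3.89×10⁻¹⁶ / 10⁻³) = −124.1 dBm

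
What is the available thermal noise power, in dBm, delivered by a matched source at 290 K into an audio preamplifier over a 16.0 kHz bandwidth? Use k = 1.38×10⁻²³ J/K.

P_n = kTB = 1.38×10⁻²³ × 290 × 1.60×10⁴ = 6.40×10⁻¹⁷ W
In dBm: 10 log₁₀(6.40×10⁻¹⁷ / 10⁻³) = −131.9 dBm

−131.9 dBm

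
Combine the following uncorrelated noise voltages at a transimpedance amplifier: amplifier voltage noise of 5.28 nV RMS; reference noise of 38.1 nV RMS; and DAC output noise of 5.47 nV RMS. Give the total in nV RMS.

38.9 nV

Uncorrelated sources add in power (mean-square): V_tot = √(ΣV_i²)
V_tot = √[(5.28×10⁻⁹)² + (3.81×10⁻⁸)² + (5.47×10⁻⁹)²] = 3.89×10⁻⁸ V = 38.9 nV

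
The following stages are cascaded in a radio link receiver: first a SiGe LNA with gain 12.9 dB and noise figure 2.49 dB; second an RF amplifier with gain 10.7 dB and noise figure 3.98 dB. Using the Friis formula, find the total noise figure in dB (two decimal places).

Convert to linear (a loss of L dB is a gain of −L dB): F_i = 10^(NF_i/10), G_i = 10^(G_i,dB/10)
  Stage 1: F_1 = 10^(2.49/10) = 1.774, G_1 = 10^(12.9/10) = 19.50
  Stage 2: F_2 = 10^(3.98/10) = 2.500, G_2 = 10^(10.7/10) = 11.75
Friis cascade:
  F = 1.774 + (2.500 − 1)/19.50 = 1.851
NF = 10 log₁₀(1.851) = 2.67 dB

2.67 dB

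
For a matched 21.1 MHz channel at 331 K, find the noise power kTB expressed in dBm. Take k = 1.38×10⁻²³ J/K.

−100.2 dBm

P_n = kTB = 1.38×10⁻²³ × 331 × 2.11×10⁷ = 9.64×10⁻¹⁴ W
In dBm: 10 log₁₀(9.64×10⁻¹⁴ / 10⁻³) = −100.2 dBm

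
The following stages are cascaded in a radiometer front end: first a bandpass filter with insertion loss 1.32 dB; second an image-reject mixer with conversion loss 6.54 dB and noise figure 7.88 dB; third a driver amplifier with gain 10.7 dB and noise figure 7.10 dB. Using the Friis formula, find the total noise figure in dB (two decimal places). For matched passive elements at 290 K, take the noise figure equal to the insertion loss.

15.26 dB

Convert to linear (a loss of L dB is a gain of −L dB): F_i = 10^(NF_i/10), G_i = 10^(G_i,dB/10)
  Stage 1: F_1 = 10^(1.32/10) = 1.355, G_1 = 10^(−1.32/10) = 0.7379
  Stage 2: F_2 = 10^(7.88/10) = 6.138, G_2 = 10^(−6.54/10) = 0.2218
  Stage 3: F_3 = 10^(7.10/10) = 5.129, G_3 = 10^(10.7/10) = 11.75
Friis cascade:
  F = 1.355 + (6.138 − 1)/0.7379 + (5.129 − 1)/0.1637 = 33.54
NF = 10 log₁₀(33.54) = 15.26 dB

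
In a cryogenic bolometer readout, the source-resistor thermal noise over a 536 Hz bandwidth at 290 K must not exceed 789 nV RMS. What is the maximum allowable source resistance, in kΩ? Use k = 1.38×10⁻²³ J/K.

Johnson–Nyquist: V_n = √(4kTRB) ⇒ R = V_n² / (4kTB)
4kTB = 4 × 1.38×10⁻²³ × 290 × 5.36×10² = 8.58×10⁻¹⁸
R = (7.89×10⁻⁷)² / 8.58×10⁻¹⁸ = 7.26×10⁴ Ω = 72.6 kΩ

72.6 kΩ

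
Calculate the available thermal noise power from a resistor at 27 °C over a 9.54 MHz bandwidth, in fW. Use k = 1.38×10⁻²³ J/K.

T = 27 °C + 273.15 = 300.15 K
P_n = kTB = 1.38×10⁻²³ × 300.15 × 9.54×10⁶ = 3.95×10⁻¹⁴ W = 39.5 fW

39.5 fW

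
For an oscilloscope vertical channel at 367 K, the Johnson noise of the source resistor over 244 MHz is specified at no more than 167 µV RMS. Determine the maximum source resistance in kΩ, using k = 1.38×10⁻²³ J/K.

5.64 kΩ

Johnson–Nyquist: V_n = √(4kTRB) ⇒ R = V_n² / (4kTB)
4kTB = 4 × 1.38×10⁻²³ × 367 × 2.44×10⁸ = 4.94×10⁻¹²
R = (1.67×10⁻⁴)² / 4.94×10⁻¹² = 5.64×10³ Ω = 5.64 kΩ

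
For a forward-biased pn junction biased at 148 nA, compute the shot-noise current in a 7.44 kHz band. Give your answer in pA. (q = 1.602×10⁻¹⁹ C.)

18.8 pA

I_n = √(2qI·B)
2qI·B = 2 × 1.602×10⁻¹⁹ × 1.48×10⁻⁷ × 7.44×10³ = 3.53×10⁻²² A²
I_n = √(3.53×10⁻²²) = 1.88×10⁻¹¹ A = 18.8 pA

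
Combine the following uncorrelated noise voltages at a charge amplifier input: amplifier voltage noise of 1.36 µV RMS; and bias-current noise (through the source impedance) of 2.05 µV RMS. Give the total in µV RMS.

2.46 µV

Uncorrelated sources add in power (mean-square): V_tot = √(ΣV_i²)
V_tot = √[(1.36×10⁻⁶)² + (2.05×10⁻⁶)²] = 2.46×10⁻⁶ V = 2.46 µV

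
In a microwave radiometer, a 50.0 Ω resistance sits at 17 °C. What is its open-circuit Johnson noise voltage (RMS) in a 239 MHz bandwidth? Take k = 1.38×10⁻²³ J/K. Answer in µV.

13.8 µV

T = 17 °C + 273.15 = 290.15 K
V_n = √(4kTRB)
4kTRB = 4 × 1.38×10⁻²³ × 290.15 × 5.00×10¹ × 2.39×10⁸ = 1.91×10⁻¹⁰ V²
V_n = √(1.91×10⁻¹⁰) = 1.38×10⁻⁵ V = 13.8 µV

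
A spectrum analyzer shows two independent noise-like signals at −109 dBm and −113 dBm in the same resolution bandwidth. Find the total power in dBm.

Convert to linear, add, convert back:
P₁ = 1.26×10⁻¹⁴ W, P₂ = 5.01×10⁻¹⁵ W
P_tot = 1.76×10⁻¹⁴ W → 10 log₁₀(P_tot / 10⁻³) = −107.5 dBm

−107.5 dBm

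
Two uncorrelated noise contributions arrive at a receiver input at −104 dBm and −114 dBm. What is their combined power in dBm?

Convert to linear, add, convert back:
P₁ = 3.98×10⁻¹⁴ W, P₂ = 3.98×10⁻¹⁵ W
P_tot = 4.38×10⁻¹⁴ W → 10 log₁₀(P_tot / 10⁻³) = −103.6 dBm

−103.6 dBm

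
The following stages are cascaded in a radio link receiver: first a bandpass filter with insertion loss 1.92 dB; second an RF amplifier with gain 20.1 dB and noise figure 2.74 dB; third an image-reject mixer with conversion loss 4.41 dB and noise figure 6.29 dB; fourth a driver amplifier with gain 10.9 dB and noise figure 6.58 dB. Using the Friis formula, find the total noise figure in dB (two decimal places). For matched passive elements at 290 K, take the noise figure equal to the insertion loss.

4.95 dB

Convert to linear (a loss of L dB is a gain of −L dB): F_i = 10^(NF_i/10), G_i = 10^(G_i,dB/10)
  Stage 1: F_1 = 10^(1.92/10) = 1.556, G_1 = 10^(−1.92/10) = 0.6427
  Stage 2: F_2 = 10^(2.74/10) = 1.879, G_2 = 10^(20.1/10) = 102.3
  Stage 3: F_3 = 10^(6.29/10) = 4.256, G_3 = 10^(−4.41/10) = 0.3622
  Stage 4: F_4 = 10^(6.58/10) = 4.550, G_4 = 10^(10.9/10) = 12.30
Friis cascade:
  F = 1.556 + (1.879 − 1)/0.6427 + (4.256 − 1)/65.77 + (4.550 − 1)/23.82 = 3.123
NF = 10 log₁₀(3.123) = 4.95 dB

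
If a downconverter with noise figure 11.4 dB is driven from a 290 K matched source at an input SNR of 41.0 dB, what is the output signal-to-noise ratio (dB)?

By definition F = SNR_in/SNR_out, so in dB: SNR_out = SNR_in − NF
SNR_out = 41.0 − 11.4 = 29.6 dB

29.6 dB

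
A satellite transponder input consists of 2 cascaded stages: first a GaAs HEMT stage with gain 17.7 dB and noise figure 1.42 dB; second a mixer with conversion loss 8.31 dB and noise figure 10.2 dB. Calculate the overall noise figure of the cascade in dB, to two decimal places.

Convert to linear (a loss of L dB is a gain of −L dB): F_i = 10^(NF_i/10), G_i = 10^(G_i,dB/10)
  Stage 1: F_1 = 10^(1.42/10) = 1.387, G_1 = 10^(17.7/10) = 58.88
  Stage 2: F_2 = 10^(10.2/10) = 10.47, G_2 = 10^(−8.31/10) = 0.1476
Friis cascade:
  F = 1.387 + (10.47 − 1)/58.88 = 1.548
NF = 10 log₁₀(1.548) = 1.90 dB

1.90 dB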